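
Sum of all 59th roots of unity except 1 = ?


With w = e^(2*pi*i/59), all 59 of the 59th roots of unity w^0 = 1, w, ..., w^(58) sum to 0: 1 + w + ... + w^(58) = (1 - w^59)/(1 - w) = 0 since w^59 = 1, w ≠ 1.
Removing the root 1: w + w^2 + ... + w^(58) = 0 - 1 = -1

Sum = -1


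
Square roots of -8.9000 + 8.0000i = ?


|z| = sqrt(79.21+64) = 11.9670
sqrt((|z|+a)/2) = sqrt((11.9670+(-8.9))/2) = sqrt(1.5335) = 1.2384
sqrt((|z|-a)/2) = sqrt((11.9670-(-8.9))/2) = sqrt(10.4335) = 3.2301

±(1.2384 + 3.2301i) i.e. 1.2384 + 3.2301i and -1.2384 - 3.2301i


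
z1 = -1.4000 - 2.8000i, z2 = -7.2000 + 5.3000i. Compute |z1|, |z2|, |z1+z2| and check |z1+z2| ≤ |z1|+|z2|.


|z1| = sqrt((-1.4)^2 + (-2.8)^2) = sqrt(9.8) = 3.1305
|z2| = sqrt((-7.2)^2 + 5.3^2) = sqrt(79.93) = 8.9404
z1+z2 = -8.6000 + 2.5000i
|z1+z2| = sqrt(80.21) = 8.9560
|z1|+|z2| = 3.1305 + 8.9404 = 12.0709

|z1+z2| = 8.9560 ≤ |z1|+|z2| = 12.0709 (verified)


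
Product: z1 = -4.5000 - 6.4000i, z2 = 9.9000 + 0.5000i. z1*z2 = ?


Real = -4.5*9.9 - (-6.4)*0.5 = -44.55 - (-3.2) = -41.35
Imag = -4.5*0.5 + 9.9*(-6.4) = -2.25 - (63.36) = -65.61

-41.3500 - 65.6100i


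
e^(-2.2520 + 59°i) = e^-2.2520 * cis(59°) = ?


e^-2.2520 = 0.1052
cos(59°) = 0.515
sin(59°) = 0.8572
Real = 0.1052*0.515 = 0.0542
Imag = 0.1052*0.8572 = 0.0902

0.0542 + 0.0902i


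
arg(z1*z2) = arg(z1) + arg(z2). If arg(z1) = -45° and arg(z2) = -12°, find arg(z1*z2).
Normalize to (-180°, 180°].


arg(z1*z2) = -45° - 12° = -57°
Normalized to (-180°, 180°]: -57°

-57°


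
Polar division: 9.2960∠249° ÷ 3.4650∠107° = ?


r = 9.2960 / 3.4650 = 2.6828
theta = 249° - 107° = 142° = 142° (mod 360)

2.6828 cis(142°)


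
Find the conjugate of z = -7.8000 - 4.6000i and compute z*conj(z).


z_bar = -7.8000 + 4.6000i
z*z_bar = (-7.8)^2 + (-4.6)^2 = 60.84 + 21.16 = 82

z_bar = -7.8000 + 4.6000i, z*z_bar = 82


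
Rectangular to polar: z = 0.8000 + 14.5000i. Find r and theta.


r = sqrt(0.64+210.25) = sqrt(210.89) = 14.5221
theta = atan2(14.5, 0.8) = 86.8421 degrees

r = 14.5221, theta = 86.8421 degrees


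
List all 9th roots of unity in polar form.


The 9th roots of unity are cis(360k/9°) for k=0..8
Angle step = 360/9 = 40°
Primitive root: cis(40°)
Primitive root = 0.7660 + 0.6428i

9 roots at angles: 0°, 40°, 80°, 120°, 160°, 200°, 240°, 280°, 320°


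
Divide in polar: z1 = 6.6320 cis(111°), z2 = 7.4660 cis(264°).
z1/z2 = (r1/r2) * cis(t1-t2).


r = 6.6320 / 7.4660 = 0.8883
theta = 111° - 264° = -153° = 207° (mod 360)

0.8883 cis(207°)


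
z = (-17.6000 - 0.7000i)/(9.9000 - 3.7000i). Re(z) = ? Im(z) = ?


Multiply by conjugate: (-17.6000 - 0.7000i)(9.9000 + 3.7000i) / (9.9^2 + (-3.7)^2)
Numerator real = -17.6*9.9 - (0.7)*(-3.7) = -171.65
Numerator imag = -0.7*9.9 - (-17.6)*(-3.7) = -72.05
Denominator = 111.7
Re(z) = -171.65/111.7 = -1.5367
Im(z) = -72.05/111.7 = -0.6450

Re(z) = -1.5367, Im(z) = -0.6450


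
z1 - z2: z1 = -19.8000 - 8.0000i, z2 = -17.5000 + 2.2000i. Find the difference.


Real: -19.8 + 17.5 = -2.3
Imag: -8 - 2.2 = -10.2

-2.3000 - 10.2000i


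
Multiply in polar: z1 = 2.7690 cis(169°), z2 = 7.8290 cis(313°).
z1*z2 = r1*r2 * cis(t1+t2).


r = 2.7690 * 7.8290 = 21.6785
theta = 169° + 313° = 482° = 122° (mod 360)

21.6785 cis(122°)


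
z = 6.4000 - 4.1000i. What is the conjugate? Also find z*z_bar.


z_bar = 6.4000 + 4.1000i
z*z_bar = 6.4^2 + (-4.1)^2 = 40.96 + 16.81 = 57.77

z_bar = 6.4000 + 4.1000i, z*z_bar = 57.77


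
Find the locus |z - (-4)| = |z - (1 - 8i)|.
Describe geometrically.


Equal distances means the locus is the perpendicular bisector of z1 and z2.
Midpoint = ((-4+1)/2, (0+(-8))/2) = (-1.5000, -4.0000)

Perpendicular bisector through (-1.5000, -4.0000)


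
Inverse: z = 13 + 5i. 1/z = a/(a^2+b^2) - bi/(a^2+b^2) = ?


|z|^2 = 169+25 = 194
1/z = (13 - 5i)/194

1/z = 0.0670 - 0.0258i


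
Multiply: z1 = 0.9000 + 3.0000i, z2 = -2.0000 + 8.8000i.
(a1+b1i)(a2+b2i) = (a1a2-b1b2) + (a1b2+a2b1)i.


Real = 0.9*(-2) - 3*8.8 = -1.8 - 26.4 = -28.2
Imag = 0.9*8.8 - (2)*3 = 7.92 - (6) = 1.92

-28.2000 + 1.9200i


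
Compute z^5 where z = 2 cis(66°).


r^5 = 2^5 = 32
n*theta = 5*66° = 330° = 330° (mod 360)
a = 32*cos(330°) = 27.7128
b = 32*sin(330°) = -16.0000

32 cis(330°) = 27.7128 - 16.0000i


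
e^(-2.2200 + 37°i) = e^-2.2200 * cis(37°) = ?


e^-2.2200 = 0.1086
cos(37°) = 0.7986
sin(37°) = 0.6018
Real = 0.1086*0.7986 = 0.0867
Imag = 0.1086*0.6018 = 0.0654

0.0867 + 0.0654i


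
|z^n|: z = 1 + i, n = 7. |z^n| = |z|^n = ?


|z| = sqrt(1+1) = sqrt(2) = 1.4142
|z^7| = |z|^7 = (sqrt(2))^7 = 2^3 * sqrt(2) = 8*sqrt(2)

|z^7| = 8*sqrt(2) ≈ 11.3137


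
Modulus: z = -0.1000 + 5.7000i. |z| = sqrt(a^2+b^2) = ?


|z| = sqrt((-0.1)^2 + 5.7^2) = sqrt(0.01 + 32.49) = sqrt(32.5) = 5.7009

|z| = 5.7009


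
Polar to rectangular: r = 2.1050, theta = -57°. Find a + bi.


a = 2.1050*cos(-57°) = 2.1050*0.54464 = 1.1465
b = 2.1050*sin(-57°) = 2.1050*(-0.83867) = -1.7654

1.1465 - 1.7654i


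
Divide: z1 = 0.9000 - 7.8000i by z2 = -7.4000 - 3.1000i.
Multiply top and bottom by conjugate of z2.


Conjugate of z2 = -7.4000 + 3.1000i
Numerator: (0.9000 - 7.8000i)(-7.4000 + 3.1000i) = 17.5200 + 60.5100i
Denominator: (-7.4)^2 + (-3.1)^2 = 64.37
Result = (17.5200 + 60.5100i)/64.37

0.2722 + 0.9400i


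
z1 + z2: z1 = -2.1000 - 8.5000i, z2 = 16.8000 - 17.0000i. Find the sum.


Real: -2.1 + 16.8 = 14.7
Imag: -8.5 - 17 = -25.5

14.7000 - 25.5000i


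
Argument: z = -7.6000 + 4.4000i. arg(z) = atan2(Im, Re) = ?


Re = -7.6, Im = 4.4
arg = atan2(4.4, -7.6) = 149.9314 degrees

arg(z) = 149.9314 degrees


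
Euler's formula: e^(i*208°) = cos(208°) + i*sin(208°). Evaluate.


cos(208°) = -0.8829
sin(208°) = -0.4695

e^(i*208°) = -0.8829 - 0.4695i


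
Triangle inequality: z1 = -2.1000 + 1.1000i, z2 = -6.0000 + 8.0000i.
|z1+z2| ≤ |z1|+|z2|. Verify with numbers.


|z1| = sqrt((-2.1)^2 + 1.1^2) = sqrt(5.62) = 2.3707
|z2| = sqrt((-6)^2 + 8^2) = sqrt(100) = 10.0000
z1+z2 = -8.1000 + 9.1000i
|z1+z2| = sqrt(148.42) = 12.1828
|z1|+|z2| = 2.3707 + 10.0000 = 12.3707

|z1+z2| = 12.1828 ≤ |z1|+|z2| = 12.3707 (verified)


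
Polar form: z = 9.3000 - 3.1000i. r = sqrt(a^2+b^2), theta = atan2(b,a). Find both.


r = sqrt(86.49+9.61) = sqrt(96.1) = 9.8031
theta = atan2(-3.1, 9.3) = -18.4349 degrees

r = 9.8031, theta = -18.4349 degrees


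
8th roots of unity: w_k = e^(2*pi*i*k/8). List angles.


The 8th roots of unity are cis(360k/8°) for k=0..7
Angle step = 360/8 = 45°
Primitive root: cis(45°)
Primitive root = 0.7071 + 0.7071i

8 roots at angles: 0°, 45°, 90°, 135°, 180°, 225°, 270°, 315°


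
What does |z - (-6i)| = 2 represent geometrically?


|z - z0| = r is a circle with center z0 and radius r.
Center = (0, -6), radius = 2

Circle with center (0, -6) and radius 2


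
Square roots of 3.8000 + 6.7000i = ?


|z| = sqrt(14.44+44.89) = 7.7026
sqrt((|z|+a)/2) = sqrt((7.7026+3.8)/2) = sqrt(5.7513) = 2.3982
sqrt((|z|-a)/2) = sqrt((7.7026-3.8)/2) = sqrt(1.9513) = 1.3969

±(2.3982 + 1.3969i) i.e. 2.3982 + 1.3969i and -2.3982 - 1.3969i


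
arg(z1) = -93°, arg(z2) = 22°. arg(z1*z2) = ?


arg(z1*z2) = -93° + 22° = -71°
Normalized to (-180°, 180°]: -71°

-71°


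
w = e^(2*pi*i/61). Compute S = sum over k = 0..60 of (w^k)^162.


The roots are w_k = w^k with w = e^(2*pi*i/61), and (w^k)^162 = (w^162)^k.
So S = 1 + u + u^2 + ... + u^(60) with u = w^162.
162 = 2*61 + 40, so 162 is not a multiple of 61: u = (w^61)^2 * w^40 = w^40 ≠ 1 (w is a primitive 61th root), while u^61 = (w^61)^162 = 1.
Geometric series: S = (1 - u^61)/(1 - u) = (1 - 1)/(1 - u) = 0

S = 0


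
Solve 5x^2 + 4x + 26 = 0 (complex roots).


disc = 4^2 - 4*5*26 = 16 - 520 = -504
sqrt(|disc|) = sqrt(504) = 22.4499
Real part = -4/(2*5) = -0.4000
Imag part = 22.4499/(2*5) = 2.2450

-0.4000 ± 2.2450i


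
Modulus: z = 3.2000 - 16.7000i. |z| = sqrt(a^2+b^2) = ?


|z| = sqrt(3.2^2 + (-16.7)^2) = sqrt(10.24 + 278.89) = sqrt(289.13) = 17.0038

|z| = 17.0038


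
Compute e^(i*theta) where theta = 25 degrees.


cos(25°) = 0.9063
sin(25°) = 0.4226

e^(i*25°) = 0.9063 + 0.4226i


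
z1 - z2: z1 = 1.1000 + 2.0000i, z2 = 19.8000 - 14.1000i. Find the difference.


Real: 1.1 - 19.8 = -18.7
Imag: 2 + 14.1 = 16.1

-18.7000 + 16.1000i


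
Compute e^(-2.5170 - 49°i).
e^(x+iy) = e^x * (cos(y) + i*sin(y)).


e^-2.5170 = 0.0807
cos(-49°) = 0.6561
sin(-49°) = -0.7547
Real = 0.0807*0.6561 = 0.0529
Imag = 0.0807*(-0.7547) = -0.0609

0.0529 - 0.0609i


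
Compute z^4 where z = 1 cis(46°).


r^4 = 1^4 = 1
n*theta = 4*46° = 184° = 184° (mod 360)
a = 1*cos(184°) = -0.9976
b = 1*sin(184°) = -0.0698

1 cis(184°) = -0.9976 - 0.0698i


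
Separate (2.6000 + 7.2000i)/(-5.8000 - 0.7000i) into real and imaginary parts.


Multiply by conjugate: (2.6000 + 7.2000i)(-5.8000 + 0.7000i) / ((-5.8)^2 + (-0.7)^2)
Numerator real = 2.6*(-5.8) + 7.2*(-0.7) = -20.12
Numerator imag = 7.2*(-5.8) - 2.6*(-0.7) = -39.94
Denominator = 34.13
Re(z) = -20.12/34.13 = -0.5895
Im(z) = -39.94/34.13 = -1.1702

Re(z) = -0.5895, Im(z) = -1.1702


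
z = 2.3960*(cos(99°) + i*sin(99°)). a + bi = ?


a = 2.3960*cos(99°) = 2.3960*(-0.15643) = -0.3748
b = 2.3960*sin(99°) = 2.3960*0.9877 = 2.3665

-0.3748 + 2.3665i


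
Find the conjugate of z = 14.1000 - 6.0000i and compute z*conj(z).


z_bar = 14.1000 + 6.0000i
z*z_bar = 14.1^2 + (-6)^2 = 198.81 + 36 = 234.81

z_bar = 14.1000 + 6.0000i, z*z_bar = 234.81


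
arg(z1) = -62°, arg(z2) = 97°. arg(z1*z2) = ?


arg(z1*z2) = -62° + 97° = 35°
Normalized to (-180°, 180°]: 35°

35°


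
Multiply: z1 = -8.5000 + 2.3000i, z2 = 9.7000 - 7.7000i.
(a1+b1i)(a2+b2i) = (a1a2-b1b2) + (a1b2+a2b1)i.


Real = -8.5*9.7 - 2.3*(-7.7) = -82.45 - (-17.71) = -64.74
Imag = -8.5*(-7.7) + 9.7*2.3 = 65.45 + 22.31 = 87.76

-64.7400 + 87.7600i


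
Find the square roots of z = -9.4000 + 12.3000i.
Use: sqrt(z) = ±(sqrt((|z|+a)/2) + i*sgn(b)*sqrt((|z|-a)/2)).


|z| = sqrt(88.36+151.29) = 15.4806
sqrt((|z|+a)/2) = sqrt((15.4806+(-9.4))/2) = sqrt(3.0403) = 1.7437
sqrt((|z|-a)/2) = sqrt((15.4806-(-9.4))/2) = sqrt(12.4403) = 3.5271

±(1.7437 + 3.5271i) i.e. 1.7437 + 3.5271i and -1.7437 - 3.5271i


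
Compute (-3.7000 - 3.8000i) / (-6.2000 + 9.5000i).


Conjugate of z2 = -6.2000 - 9.5000i
Numerator: (-3.7000 - 3.8000i)(-6.2000 - 9.5000i) = -13.1600 + 58.7100i
Denominator: (-6.2)^2 + 9.5^2 = 128.69
Result = (-13.1600 + 58.7100i)/128.69

-0.1023 + 0.4562i


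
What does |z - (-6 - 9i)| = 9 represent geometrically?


|z - z0| = r is a circle with center z0 and radius r.
Center = (-6, -9), radius = 9

Circle with center (-6, -9) and radius 9


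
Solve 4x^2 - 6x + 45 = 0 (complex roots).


disc = (-6)^2 - 4*4*45 = 36 - 720 = -684
sqrt(|disc|) = sqrt(684) = 26.1534
Real part = 6/(2*4) = 0.7500
Imag part = 26.1534/(2*4) = 3.2692

0.7500 ± 3.2692i


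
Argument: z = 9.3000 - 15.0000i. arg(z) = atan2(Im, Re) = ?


Re = 9.3, Im = -15
arg = atan2(-15, 9.3) = -58.2011 degrees

arg(z) = -58.2011 degrees


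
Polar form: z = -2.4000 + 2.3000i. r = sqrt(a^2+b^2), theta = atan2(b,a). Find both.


r = sqrt(5.76+5.29) = sqrt(11.05) = 3.3242
theta = atan2(2.3, -2.4) = 136.2189 degrees

r = 3.3242, theta = 136.2189 degrees


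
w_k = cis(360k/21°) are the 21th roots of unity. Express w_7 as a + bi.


Angle = 360*7/21 = 120°
a = cos(120°) = -0.5000
b = sin(120°) = 0.8660

-0.5000 + 0.8660i


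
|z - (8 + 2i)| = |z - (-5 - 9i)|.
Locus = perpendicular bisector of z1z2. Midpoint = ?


Equal distances means the locus is the perpendicular bisector of z1 and z2.
Midpoint = ((8+(-5))/2, (2+(-9))/2) = (1.5000, -3.5000)

Perpendicular bisector through (1.5000, -3.5000)


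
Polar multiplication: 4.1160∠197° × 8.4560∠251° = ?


r = 4.1160 * 8.4560 = 34.8049
theta = 197° + 251° = 448° = 88° (mod 360)

34.8049 cis(88°)


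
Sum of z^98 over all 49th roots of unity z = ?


The roots are w_k = w^k with w = e^(2*pi*i/49), and (w^k)^98 = (w^98)^k.
So S = 1 + u + u^2 + ... + u^(48) with u = w^98.
98 = 2*49 + 0, so 98 is a multiple of 49 and u = (w^49)^2 = 1.
Every one of the 49 terms equals 1: S = 49

S = 49


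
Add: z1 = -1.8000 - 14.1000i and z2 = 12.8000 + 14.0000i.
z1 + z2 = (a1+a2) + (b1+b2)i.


Real: -1.8 + 12.8 = 11
Imag: -14.1 + 14 = -0.1

11.0000 - 0.1000i


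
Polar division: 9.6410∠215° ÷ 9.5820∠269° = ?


r = 9.6410 / 9.5820 = 1.0062
theta = 215° - 269° = -54° = 306° (mod 360)

1.0062 cis(306°)


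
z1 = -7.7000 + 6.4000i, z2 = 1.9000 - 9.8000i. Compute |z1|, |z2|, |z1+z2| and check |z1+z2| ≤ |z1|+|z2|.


|z1| = sqrt((-7.7)^2 + 6.4^2) = sqrt(100.25) = 10.0125
|z2| = sqrt(1.9^2 + (-9.8)^2) = sqrt(99.65) = 9.9825
z1+z2 = -5.8000 - 3.4000i
|z1+z2| = sqrt(45.2) = 6.7231
|z1|+|z2| = 10.0125 + 9.9825 = 19.9950

|z1+z2| = 6.7231 ≤ |z1|+|z2| = 19.9950 (verified)


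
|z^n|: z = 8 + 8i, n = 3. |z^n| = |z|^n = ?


|z| = sqrt(64+64) = sqrt(128) = 11.3137
|z^3| = |z|^3 = (sqrt(128))^3 = 128*sqrt(128)

|z^3| = 128*sqrt(128) ≈ 1448.1547


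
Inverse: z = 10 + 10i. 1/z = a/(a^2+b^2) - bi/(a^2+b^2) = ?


|z|^2 = 100+100 = 200
1/z = (10 - 10i)/200

1/z = 0.0500 - 0.0500i


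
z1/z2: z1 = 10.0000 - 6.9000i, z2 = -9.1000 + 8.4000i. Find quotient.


Conjugate of z2 = -9.1000 - 8.4000i
Numerator: (10.0000 - 6.9000i)(-9.1000 - 8.4000i) = -148.9600 - 21.2100i
Denominator: (-9.1)^2 + 8.4^2 = 153.37
Result = (-148.9600 - 21.2100i)/153.37

-0.9712 - 0.1383i


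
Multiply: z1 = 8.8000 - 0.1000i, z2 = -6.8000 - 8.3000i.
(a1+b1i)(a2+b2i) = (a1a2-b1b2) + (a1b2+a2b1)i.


Real = 8.8*(-6.8) - (-0.1)*(-8.3) = -59.84 - 0.83 = -60.67
Imag = 8.8*(-8.3) - (6.8)*(-0.1) = -73.04 + 0.68 = -72.36

-60.6700 - 72.3600i


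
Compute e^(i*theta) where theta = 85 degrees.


cos(85°) = 0.0872
sin(85°) = 0.9962

e^(i*85°) = 0.0872 + 0.9962i


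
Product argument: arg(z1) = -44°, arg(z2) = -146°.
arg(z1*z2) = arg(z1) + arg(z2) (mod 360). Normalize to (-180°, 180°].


arg(z1*z2) = -44° - 146° = -190°
Normalized to (-180°, 180°]: 170°

170°


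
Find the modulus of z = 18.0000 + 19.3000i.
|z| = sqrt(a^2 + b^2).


|z| = sqrt(18^2 + 19.3^2) = sqrt(324 + 372.49) = sqrt(696.49) = 26.3911

|z| = 26.3911


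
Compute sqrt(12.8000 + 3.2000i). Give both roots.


|z| = sqrt(163.84+10.24) = 13.1939
sqrt((|z|+a)/2) = sqrt((13.1939+12.8)/2) = sqrt(12.9970) = 3.6051
sqrt((|z|-a)/2) = sqrt((13.1939-12.8)/2) = sqrt(0.1970) = 0.4438

±(3.6051 + 0.4438i) i.e. 3.6051 + 0.4438i and -3.6051 - 0.4438i


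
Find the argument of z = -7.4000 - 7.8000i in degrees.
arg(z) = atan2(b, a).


Re = -7.4, Im = -7.8
arg = atan2(-7.8, -7.4) = -133.4926 degrees

arg(z) = -133.4926 degrees


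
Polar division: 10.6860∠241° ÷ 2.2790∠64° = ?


r = 10.6860 / 2.2790 = 4.6889
theta = 241° - 64° = 177° = 177° (mod 360)

4.6889 cis(177°)


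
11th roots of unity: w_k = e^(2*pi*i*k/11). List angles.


The 11th roots of unity are cis(360k/11°) for k=0..10
Angle step = 360/11 = 32.7273°
Primitive root: cis(32.7273°)
Primitive root = 0.8413 + 0.5406i

11 roots at angles: 0°, 32.7273°, 65.4545°, 98.1818°, 130.9091°, 163.6364°, 196.3636°, 229.0909°, 261.8182°, 294.5455°, 327.2727°


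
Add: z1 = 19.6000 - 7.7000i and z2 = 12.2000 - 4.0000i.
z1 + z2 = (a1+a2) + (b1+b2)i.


Real: 19.6 + 12.2 = 31.8
Imag: -7.7 - 4 = -11.7

31.8000 - 11.7000i


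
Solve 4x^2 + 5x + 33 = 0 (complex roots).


disc = 5^2 - 4*4*33 = 25 - 528 = -503
sqrt(|disc|) = sqrt(503) = 22.4277
Real part = -5/(2*4) = -0.6250
Imag part = 22.4277/(2*4) = 2.8035

-0.6250 ± 2.8035i


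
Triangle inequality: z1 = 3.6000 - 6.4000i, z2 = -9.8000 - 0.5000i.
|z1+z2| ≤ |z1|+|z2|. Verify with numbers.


|z1| = sqrt(3.6^2 + (-6.4)^2) = sqrt(53.92) = 7.3430
|z2| = sqrt((-9.8)^2 + (-0.5)^2) = sqrt(96.29) = 9.8127
z1+z2 = -6.2000 - 6.9000i
|z1+z2| = sqrt(86.05) = 9.2763
|z1|+|z2| = 7.3430 + 9.8127 = 17.1557

|z1+z2| = 9.2763 ≤ |z1|+|z2| = 17.1557 (verified)


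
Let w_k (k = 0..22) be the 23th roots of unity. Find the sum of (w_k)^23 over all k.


The roots are w_k = w^k with w = e^(2*pi*i/23), and (w^k)^23 = (w^23)^k.
So S = 1 + u + u^2 + ... + u^(22) with u = w^23.
23 = 1*23 + 0, so 23 is a multiple of 23 and u = (w^23)^1 = 1.
Every one of the 23 terms equals 1: S = 23

S = 23


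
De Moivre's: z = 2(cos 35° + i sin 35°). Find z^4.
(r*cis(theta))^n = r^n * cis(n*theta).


r^4 = 2^4 = 16
n*theta = 4*35° = 140° = 140° (mod 360)
a = 16*cos(140°) = -12.2567
b = 16*sin(140°) = 10.2846

16 cis(140°) = -12.2567 + 10.2846i


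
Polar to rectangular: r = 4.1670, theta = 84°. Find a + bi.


a = 4.1670*cos(84°) = 4.1670*0.10453 = 0.4356
b = 4.1670*sin(84°) = 4.1670*0.99452 = 4.1442

0.4356 + 4.1442i


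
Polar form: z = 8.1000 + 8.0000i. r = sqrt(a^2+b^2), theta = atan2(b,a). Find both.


r = sqrt(65.61+64) = sqrt(129.61) = 11.3846
theta = atan2(8, 8.1) = 44.6441 degrees

r = 11.3846, theta = 44.6441 degrees


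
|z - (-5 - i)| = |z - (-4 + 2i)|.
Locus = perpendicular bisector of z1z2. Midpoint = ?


Equal distances means the locus is the perpendicular bisector of z1 and z2.
Midpoint = ((-5+(-4))/2, (-1+2)/2) = (-4.5000, 0.5000)

Perpendicular bisector through (-4.5000, 0.5000)


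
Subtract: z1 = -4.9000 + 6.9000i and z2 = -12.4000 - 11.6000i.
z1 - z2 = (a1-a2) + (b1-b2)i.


Real: -4.9 + 12.4 = 7.5
Imag: 6.9 + 11.6 = 18.5

7.5000 + 18.5000i


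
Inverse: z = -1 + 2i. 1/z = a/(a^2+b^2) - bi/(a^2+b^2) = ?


|z|^2 = 1+4 = 5
1/z = (-1 - 2i)/5

1/z = -0.2000 - 0.4000i


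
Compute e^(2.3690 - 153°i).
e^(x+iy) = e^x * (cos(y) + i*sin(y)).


e^2.3690 = 10.6867
cos(-153°) = -0.891007
sin(-153°) = -0.45399
Real = 10.6867*(-0.891007) = -9.5219
Imag = 10.6867*(-0.45399) = -4.8517

-9.5219 - 4.8517i


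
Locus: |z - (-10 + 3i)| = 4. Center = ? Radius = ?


|z - z0| = r is a circle with center z0 and radius r.
Center = (-10, 3), radius = 4

Circle with center (-10, 3) and radius 4


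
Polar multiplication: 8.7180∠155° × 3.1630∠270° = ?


r = 8.7180 * 3.1630 = 27.5750
theta = 155° + 270° = 425° = 65° (mod 360)

27.5750 cis(65°)


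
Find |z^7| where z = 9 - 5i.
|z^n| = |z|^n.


|z| = sqrt(81+25) = sqrt(106) = 10.2956
|z^7| = |z|^7 = (sqrt(106))^7 = 106^3 * sqrt(106) = 1191016*sqrt(106)

|z^7| = 1191016*sqrt(106) ≈ 12262260.2280


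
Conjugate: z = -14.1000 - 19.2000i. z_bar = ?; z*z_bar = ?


z_bar = -14.1000 + 19.2000i
z*z_bar = (-14.1)^2 + (-19.2)^2 = 198.81 + 368.64 = 567.45

z_bar = -14.1000 + 19.2000i, z*z_bar = 567.45


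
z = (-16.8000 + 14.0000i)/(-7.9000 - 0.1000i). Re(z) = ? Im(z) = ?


Multiply by conjugate: (-16.8000 + 14.0000i)(-7.9000 + 0.1000i) / ((-7.9)^2 + (-0.1)^2)
Numerator real = -16.8*(-7.9) + 14*(-0.1) = 131.32
Numerator imag = 14*(-7.9) - (-16.8)*(-0.1) = -112.28
Denominator = 62.42
Re(z) = 131.32/62.42 = 2.1038
Im(z) = -112.28/62.42 = -1.7988

Re(z) = 2.1038, Im(z) = -1.7988


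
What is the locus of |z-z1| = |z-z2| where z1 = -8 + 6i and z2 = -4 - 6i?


Equal distances means the locus is the perpendicular bisector of z1 and z2.
Midpoint = ((-8+(-4))/2, (6+(-6))/2) = (-6.0000, 0)

Perpendicular bisector through (-6.0000, 0)


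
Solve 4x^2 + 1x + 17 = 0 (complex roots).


disc = 1^2 - 4*4*17 = 1 - 272 = -271
sqrt(|disc|) = sqrt(271) = 16.4621
Real part = -1/(2*4) = -0.1250
Imag part = 16.4621/(2*4) = 2.0578

-0.1250 ± 2.0578i


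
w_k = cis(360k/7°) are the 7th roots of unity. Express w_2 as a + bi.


Angle = 360*2/7 = 102.8571°
a = cos(102.8571°) = -0.2225
b = sin(102.8571°) = 0.9749

-0.2225 + 0.9749i


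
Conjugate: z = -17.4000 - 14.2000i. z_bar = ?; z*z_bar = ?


z_bar = -17.4000 + 14.2000i
z*z_bar = (-17.4)^2 + (-14.2)^2 = 302.76 + 201.64 = 504.4

z_bar = -17.4000 + 14.2000i, z*z_bar = 504.4


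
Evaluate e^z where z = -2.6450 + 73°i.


e^-2.6450 = 0.0710
cos(73°) = 0.2924
sin(73°) = 0.9563
Real = 0.0710*0.2924 = 0.0208
Imag = 0.0710*0.9563 = 0.0679

0.0208 + 0.0679i


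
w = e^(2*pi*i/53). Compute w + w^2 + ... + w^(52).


With w = e^(2*pi*i/53), all 53 of the 53th roots of unity w^0 = 1, w, ..., w^(52) sum to 0: 1 + w + ... + w^(52) = (1 - w^53)/(1 - w) = 0 since w^53 = 1, w ≠ 1.
Removing the root 1: w + w^2 + ... + w^(52) = 0 - 1 = -1

Sum = -1


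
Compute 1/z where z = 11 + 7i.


|z|^2 = 121+49 = 170
1/z = (11 - 7i)/170

1/z = 0.0647 - 0.0412i


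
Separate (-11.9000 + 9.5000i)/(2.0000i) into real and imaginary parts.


Multiply by conjugate: (-11.9000 + 9.5000i)(-2.0000i) / (0^2 + 2^2)
Numerator real = -11.9*0 + 9.5*2 = 19
Numerator imag = 9.5*0 - (-11.9)*2 = 23.8
Denominator = 4
Re(z) = 19/4 = 4.7500
Im(z) = 23.8/4 = 5.9500

Re(z) = 4.7500, Im(z) = 5.9500


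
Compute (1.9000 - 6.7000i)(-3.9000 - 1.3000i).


Real = 1.9*(-3.9) - (-6.7)*(-1.3) = -7.41 - 8.71 = -16.12
Imag = 1.9*(-1.3) - (3.9)*(-6.7) = -2.47 + 26.13 = 23.66

-16.1200 + 23.6600i


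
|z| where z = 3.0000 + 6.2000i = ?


|z| = sqrt(3^2 + 6.2^2) = sqrt(9 + 38.44) = sqrt(47.44) = 6.8877

|z| = 6.8877


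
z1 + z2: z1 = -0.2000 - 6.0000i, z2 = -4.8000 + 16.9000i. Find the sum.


Real: -0.2 - 4.8 = -5
Imag: -6 + 16.9 = 10.9

-5.0000 + 10.9000i


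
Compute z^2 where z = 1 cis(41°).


r^2 = 1^2 = 1
n*theta = 2*41° = 82° = 82° (mod 360)
a = 1*cos(82°) = 0.1392
b = 1*sin(82°) = 0.9903

1 cis(82°) = 0.1392 + 0.9903i


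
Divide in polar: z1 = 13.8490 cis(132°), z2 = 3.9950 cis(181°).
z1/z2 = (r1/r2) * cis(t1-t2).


r = 13.8490 / 3.9950 = 3.4666
theta = 132° - 181° = -49° = 311° (mod 360)

3.4666 cis(311°)


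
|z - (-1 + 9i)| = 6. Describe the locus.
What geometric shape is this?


|z - z0| = r is a circle with center z0 and radius r.
Center = (-1, 9), radius = 6

Circle with center (-1, 9) and radius 6


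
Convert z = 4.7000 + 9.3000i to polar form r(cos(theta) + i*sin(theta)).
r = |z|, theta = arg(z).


r = sqrt(22.09+86.49) = sqrt(108.58) = 10.4202
theta = atan2(9.3, 4.7) = 63.1890 degrees

r = 10.4202, theta = 63.1890 degrees


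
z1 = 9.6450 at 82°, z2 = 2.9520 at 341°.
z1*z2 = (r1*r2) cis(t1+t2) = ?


r = 9.6450 * 2.9520 = 28.4720
theta = 82° + 341° = 423° = 63° (mod 360)

28.4720 cis(63°)


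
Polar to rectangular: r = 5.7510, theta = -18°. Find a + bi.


a = 5.7510*cos(-18°) = 5.7510*0.95106 = 5.4695
b = 5.7510*sin(-18°) = 5.7510*(-0.30902) = -1.7772

5.4695 - 1.7772i


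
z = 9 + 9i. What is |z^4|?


|z| = sqrt(81+81) = sqrt(162) = 12.7279
|z^4| = |z|^4 = (sqrt(162))^4 = 162^2 = 26244

|z^4| = 26244


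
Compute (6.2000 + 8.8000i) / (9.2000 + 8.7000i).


Conjugate of z2 = 9.2000 - 8.7000i
Numerator: (6.2000 + 8.8000i)(9.2000 - 8.7000i) = 133.6000 + 27.0200i
Denominator: 9.2^2 + 8.7^2 = 160.33
Result = (133.6000 + 27.0200i)/160.33

0.8333 + 0.1685i


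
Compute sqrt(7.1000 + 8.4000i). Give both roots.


|z| = sqrt(50.41+70.56) = 10.9986
sqrt((|z|+a)/2) = sqrt((10.9986+7.1)/2) = sqrt(9.0493) = 3.0082
sqrt((|z|-a)/2) = sqrt((10.9986-7.1)/2) = sqrt(1.9493) = 1.3962

±(3.0082 + 1.3962i) i.e. 3.0082 + 1.3962i and -3.0082 - 1.3962i


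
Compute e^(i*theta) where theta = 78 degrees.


cos(78°) = 0.2079
sin(78°) = 0.9781

e^(i*78°) = 0.2079 + 0.9781i


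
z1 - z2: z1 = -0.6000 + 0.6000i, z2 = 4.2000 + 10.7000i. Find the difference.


Real: -0.6 - 4.2 = -4.8
Imag: 0.6 - 10.7 = -10.1

-4.8000 - 10.1000i


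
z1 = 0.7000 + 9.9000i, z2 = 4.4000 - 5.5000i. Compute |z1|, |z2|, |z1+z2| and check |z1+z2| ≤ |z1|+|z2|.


|z1| = sqrt(0.7^2 + 9.9^2) = sqrt(98.5) = 9.9247
|z2| = sqrt(4.4^2 + (-5.5)^2) = sqrt(49.61) = 7.0434
z1+z2 = 5.1000 + 4.4000i
|z1+z2| = sqrt(45.37) = 6.7357
|z1|+|z2| = 9.9247 + 7.0434 = 16.9681

|z1+z2| = 6.7357 ≤ |z1|+|z2| = 16.9681 (verified)


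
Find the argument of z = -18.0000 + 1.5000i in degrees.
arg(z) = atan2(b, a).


Re = -18, Im = 1.5
arg = atan2(1.5, -18) = 175.2364 degrees

arg(z) = 175.2364 degrees


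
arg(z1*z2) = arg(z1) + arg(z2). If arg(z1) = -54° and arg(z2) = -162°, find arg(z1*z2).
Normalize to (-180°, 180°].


arg(z1*z2) = -54° - 162° = -216°
Normalized to (-180°, 180°]: 144°

144°


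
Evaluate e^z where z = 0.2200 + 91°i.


e^0.2200 = 1.2461
cos(91°) = -0.01745
sin(91°) = 0.9998
Real = 1.2461*(-0.01745) = -0.0217
Imag = 1.2461*0.9998 = 1.2459

-0.0217 + 1.2459i


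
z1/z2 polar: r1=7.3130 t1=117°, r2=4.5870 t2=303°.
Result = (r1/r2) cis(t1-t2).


r = 7.3130 / 4.5870 = 1.5943
theta = 117° - 303° = -186° = 174° (mod 360)

1.5943 cis(174°)


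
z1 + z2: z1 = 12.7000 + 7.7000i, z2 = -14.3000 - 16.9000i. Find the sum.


Real: 12.7 - 14.3 = -1.6
Imag: 7.7 - 16.9 = -9.2

-1.6000 - 9.2000i


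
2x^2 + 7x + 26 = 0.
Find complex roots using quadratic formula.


disc = 7^2 - 4*2*26 = 49 - 208 = -159
sqrt(|disc|) = sqrt(159) = 12.6095
Real part = -7/(2*2) = -1.7500
Imag part = 12.6095/(2*2) = 3.1524

-1.7500 ± 3.1524i


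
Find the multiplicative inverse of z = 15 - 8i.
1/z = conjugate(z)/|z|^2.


|z|^2 = 225+64 = 289
1/z = (15 + 8i)/289

1/z = 0.0519 + 0.0277i


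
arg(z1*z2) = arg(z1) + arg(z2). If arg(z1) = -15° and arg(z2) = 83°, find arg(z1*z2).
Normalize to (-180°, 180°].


arg(z1*z2) = -15° + 83° = 68°
Normalized to (-180°, 180°]: 68°

68°


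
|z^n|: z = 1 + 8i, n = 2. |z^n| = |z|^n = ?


|z| = sqrt(1+64) = sqrt(65) = 8.0623
|z^2| = |z|^2 = (sqrt(65))^2 = 65

|z^2| = 65


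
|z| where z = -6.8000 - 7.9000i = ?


|z| = sqrt((-6.8)^2 + (-7.9)^2) = sqrt(46.24 + 62.41) = sqrt(108.65) = 10.4235

|z| = 10.4235


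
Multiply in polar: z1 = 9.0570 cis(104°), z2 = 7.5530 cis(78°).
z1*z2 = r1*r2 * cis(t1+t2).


r = 9.0570 * 7.5530 = 68.4075
theta = 104° + 78° = 182° = 182° (mod 360)

68.4075 cis(182°)


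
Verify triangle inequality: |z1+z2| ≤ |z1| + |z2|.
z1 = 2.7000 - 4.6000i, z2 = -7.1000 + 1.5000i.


|z1| = sqrt(2.7^2 + (-4.6)^2) = sqrt(28.45) = 5.3339
|z2| = sqrt((-7.1)^2 + 1.5^2) = sqrt(52.66) = 7.2567
z1+z2 = -4.4000 - 3.1000i
|z1+z2| = sqrt(28.97) = 5.3824
|z1|+|z2| = 5.3339 + 7.2567 = 12.5906

|z1+z2| = 5.3824 ≤ |z1|+|z2| = 12.5906 (verified)


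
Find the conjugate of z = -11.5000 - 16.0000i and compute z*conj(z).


z_bar = -11.5000 + 16.0000i
z*z_bar = (-11.5)^2 + (-16)^2 = 132.25 + 256 = 388.25

z_bar = -11.5000 + 16.0000i, z*z_bar = 388.25


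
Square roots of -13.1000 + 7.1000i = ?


|z| = sqrt(171.61+50.41) = 14.9003
sqrt((|z|+a)/2) = sqrt((14.9003+(-13.1))/2) = sqrt(0.9002) = 0.9488
sqrt((|z|-a)/2) = sqrt((14.9003-(-13.1))/2) = sqrt(14.0002) = 3.7417

±(0.9488 + 3.7417i) i.e. 0.9488 + 3.7417i and -0.9488 - 3.7417i


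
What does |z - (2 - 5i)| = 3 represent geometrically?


|z - z0| = r is a circle with center z0 and radius r.
Center = (2, -5), radius = 3

Circle with center (2, -5) and radius 3


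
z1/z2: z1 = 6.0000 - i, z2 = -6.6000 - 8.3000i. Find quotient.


Conjugate of z2 = -6.6000 + 8.3000i
Numerator: (6.0000 - i)(-6.6000 + 8.3000i) = -31.3000 + 56.4000i
Denominator: (-6.6)^2 + (-8.3)^2 = 112.45
Result = (-31.3000 + 56.4000i)/112.45

-0.2783 + 0.5016i


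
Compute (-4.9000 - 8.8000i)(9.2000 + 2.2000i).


Real = -4.9*9.2 - (-8.8)*2.2 = -45.08 - (-19.36) = -25.72
Imag = -4.9*2.2 + 9.2*(-8.8) = -10.78 - (80.96) = -91.74

-25.7200 - 91.7400i


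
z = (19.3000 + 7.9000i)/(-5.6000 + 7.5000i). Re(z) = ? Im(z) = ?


Multiply by conjugate: (19.3000 + 7.9000i)(-5.6000 - 7.5000i) / ((-5.6)^2 + 7.5^2)
Numerator real = 19.3*(-5.6) + 7.9*7.5 = -48.83
Numerator imag = 7.9*(-5.6) - 19.3*7.5 = -188.99
Denominator = 87.61
Re(z) = -48.83/87.61 = -0.5574
Im(z) = -188.99/87.61 = -2.1572

Re(z) = -0.5574, Im(z) = -2.1572


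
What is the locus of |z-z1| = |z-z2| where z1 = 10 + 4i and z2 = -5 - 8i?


Equal distances means the locus is the perpendicular bisector of z1 and z2.
Midpoint = ((10+(-5))/2, (4+(-8))/2) = (2.5000, -2.0000)

Perpendicular bisector through (2.5000, -2.0000)


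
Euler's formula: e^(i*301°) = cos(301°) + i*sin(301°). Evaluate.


cos(301°) = 0.5150
sin(301°) = -0.8572

e^(i*301°) = 0.5150 - 0.8572i


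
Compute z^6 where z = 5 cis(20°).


r^6 = 5^6 = 15625
n*theta = 6*20° = 120° = 120° (mod 360)
a = 15625*cos(120°) = -7812.5000
b = 15625*sin(120°) = 13531.6469

15625 cis(120°) = -7812.5000 + 13531.6469i


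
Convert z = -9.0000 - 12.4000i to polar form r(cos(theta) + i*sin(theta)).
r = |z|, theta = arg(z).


r = sqrt(81+153.76) = sqrt(234.76) = 15.3219
theta = atan2(-12.4, -9) = -125.9724 degrees

r = 15.3219, theta = -125.9724 degrees


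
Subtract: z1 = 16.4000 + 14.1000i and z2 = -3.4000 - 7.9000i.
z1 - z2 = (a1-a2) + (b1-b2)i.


Real: 16.4 + 3.4 = 19.8
Imag: 14.1 + 7.9 = 22

19.8000 + 22.0000i


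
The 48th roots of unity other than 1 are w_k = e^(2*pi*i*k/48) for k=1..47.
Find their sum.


With w = e^(2*pi*i/48), all 48 of the 48th roots of unity w^0 = 1, w, ..., w^(47) sum to 0: 1 + w + ... + w^(47) = (1 - w^48)/(1 - w) = 0 since w^48 = 1, w ≠ 1.
Removing the root 1: w + w^2 + ... + w^(47) = 0 - 1 = -1

Sum = -1


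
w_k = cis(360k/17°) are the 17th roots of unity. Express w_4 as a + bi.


Angle = 360*4/17 = 84.7059°
a = cos(84.7059°) = 0.0923
b = sin(84.7059°) = 0.9957

0.0923 + 0.9957i


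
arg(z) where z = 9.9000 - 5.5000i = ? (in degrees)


Re = 9.9, Im = -5.5
arg = atan2(-5.5, 9.9) = -29.0546 degrees

arg(z) = -29.0546 degrees


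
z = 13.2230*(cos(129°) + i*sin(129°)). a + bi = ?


a = 13.2230*cos(129°) = 13.2230*(-0.62932) = -8.3215
b = 13.2230*sin(129°) = 13.2230*0.777146 = 10.2762

-8.3215 + 10.2762i


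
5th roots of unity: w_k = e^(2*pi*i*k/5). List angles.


The 5th roots of unity are cis(360k/5°) for k=0..4
Angle step = 360/5 = 72°
Primitive root: cis(72°)
Primitive root = 0.3090 + 0.9511i

5 roots at angles: 0°, 72°, 144°, 216°, 288°


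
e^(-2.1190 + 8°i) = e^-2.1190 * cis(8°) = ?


e^-2.1190 = 0.1202
cos(8°) = 0.9903
sin(8°) = 0.1392
Real = 0.1202*0.9903 = 0.1190
Imag = 0.1202*0.1392 = 0.0167

0.1190 + 0.0167i


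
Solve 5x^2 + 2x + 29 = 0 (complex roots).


disc = 2^2 - 4*5*29 = 4 - 580 = -576
sqrt(|disc|) = sqrt(576) = 24.0000
Real part = -2/(2*5) = -0.2000
Imag part = 24.0000/(2*5) = 2.4000

-0.2000 ± 2.4000i


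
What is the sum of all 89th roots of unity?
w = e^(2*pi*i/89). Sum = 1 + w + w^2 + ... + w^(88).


The sum of all 89th roots of unity is 0.
Geometric series: (1 - w^89)/(1 - w) = (1-1)/(1-w) = 0 since w^89 = 1, w ≠ 1.
Alternatively: coefficient of z^88 in z^89 - 1 is 0.

0


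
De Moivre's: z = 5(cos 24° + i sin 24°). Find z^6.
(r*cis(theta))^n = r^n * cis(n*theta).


r^6 = 5^6 = 15625
n*theta = 6*24° = 144° = 144° (mod 360)
a = 15625*cos(144°) = -12640.8905
b = 15625*sin(144°) = 9184.1446

15625 cis(144°) = -12640.8905 + 9184.1446i


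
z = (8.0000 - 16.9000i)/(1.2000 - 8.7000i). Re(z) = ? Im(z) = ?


Multiply by conjugate: (8.0000 - 16.9000i)(1.2000 + 8.7000i) / (1.2^2 + (-8.7)^2)
Numerator real = 8*1.2 - (16.9)*(-8.7) = 156.63
Numerator imag = -16.9*1.2 - 8*(-8.7) = 49.32
Denominator = 77.13
Re(z) = 156.63/77.13 = 2.0307
Im(z) = 49.32/77.13 = 0.6394

Re(z) = 2.0307, Im(z) = 0.6394


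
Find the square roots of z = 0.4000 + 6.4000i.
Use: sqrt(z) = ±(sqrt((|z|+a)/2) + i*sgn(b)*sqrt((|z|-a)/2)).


|z| = sqrt(0.16+40.96) = 6.4125
sqrt((|z|+a)/2) = sqrt((6.4125+0.4)/2) = sqrt(3.4062) = 1.8456
sqrt((|z|-a)/2) = sqrt((6.4125-0.4)/2) = sqrt(3.0062) = 1.7339

±(1.8456 + 1.7339i) i.e. 1.8456 + 1.7339i and -1.8456 - 1.7339i


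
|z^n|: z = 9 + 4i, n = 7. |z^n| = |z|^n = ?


|z| = sqrt(81+16) = sqrt(97) = 9.8489
|z^7| = |z|^7 = (sqrt(97))^7 = 97^3 * sqrt(97) = 912673*sqrt(97)

|z^7| = 912673*sqrt(97) ≈ 8988786.5965


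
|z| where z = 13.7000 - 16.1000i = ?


|z| = sqrt(13.7^2 + (-16.1)^2) = sqrt(187.69 + 259.21) = sqrt(446.9) = 21.1400

|z| = 21.1400


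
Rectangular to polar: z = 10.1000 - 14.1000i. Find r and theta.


r = sqrt(102.01+198.81) = sqrt(300.82) = 17.3442
theta = atan2(-14.1, 10.1) = -54.3855 degrees

r = 17.3442, theta = -54.3855 degrees


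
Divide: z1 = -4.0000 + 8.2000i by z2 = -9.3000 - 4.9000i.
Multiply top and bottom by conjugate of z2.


Conjugate of z2 = -9.3000 + 4.9000i
Numerator: (-4.0000 + 8.2000i)(-9.3000 + 4.9000i) = -2.9800 - 95.8600i
Denominator: (-9.3)^2 + (-4.9)^2 = 110.5
Result = (-2.9800 - 95.8600i)/110.5

-0.0270 - 0.8675i


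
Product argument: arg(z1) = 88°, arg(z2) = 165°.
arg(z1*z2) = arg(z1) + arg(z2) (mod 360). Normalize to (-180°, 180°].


arg(z1*z2) = 88° + 165° = 253°
Normalized to (-180°, 180°]: -107°

-107°


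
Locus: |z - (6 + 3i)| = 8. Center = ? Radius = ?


|z - z0| = r is a circle with center z0 and radius r.
Center = (6, 3), radius = 8

Circle with center (6, 3) and radius 8


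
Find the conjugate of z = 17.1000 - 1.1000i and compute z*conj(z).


z_bar = 17.1000 + 1.1000i
z*z_bar = 17.1^2 + (-1.1)^2 = 292.41 + 1.21 = 293.62

z_bar = 17.1000 + 1.1000i, z*z_bar = 293.62


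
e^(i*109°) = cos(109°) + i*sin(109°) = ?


cos(109°) = -0.3256
sin(109°) = 0.9455

e^(i*109°) = -0.3256 + 0.9455i


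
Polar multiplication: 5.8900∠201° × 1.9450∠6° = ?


r = 5.8900 * 1.9450 = 11.4560
theta = 201° + 6° = 207° = 207° (mod 360)

11.4560 cis(207°)


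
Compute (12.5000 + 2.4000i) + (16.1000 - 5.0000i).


Real: 12.5 + 16.1 = 28.6
Imag: 2.4 - 5 = -2.6

28.6000 - 2.6000i


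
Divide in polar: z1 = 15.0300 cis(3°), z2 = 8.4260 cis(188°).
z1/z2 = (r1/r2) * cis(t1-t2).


r = 15.0300 / 8.4260 = 1.7838
theta = 3° - 188° = -185° = 175° (mod 360)

1.7838 cis(175°)


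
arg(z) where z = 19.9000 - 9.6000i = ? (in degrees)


Re = 19.9, Im = -9.6
arg = atan2(-9.6, 19.9) = -25.7532 degrees

arg(z) = -25.7532 degrees


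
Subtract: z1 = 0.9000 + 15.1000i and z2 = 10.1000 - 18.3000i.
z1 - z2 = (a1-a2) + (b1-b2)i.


Real: 0.9 - 10.1 = -9.2
Imag: 15.1 + 18.3 = 33.4

-9.2000 + 33.4000i


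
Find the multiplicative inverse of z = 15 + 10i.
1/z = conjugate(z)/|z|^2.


|z|^2 = 225+100 = 325
1/z = (15 - 10i)/325

1/z = 0.0462 - 0.0308i


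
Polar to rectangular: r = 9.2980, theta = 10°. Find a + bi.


a = 9.2980*cos(10°) = 9.2980*0.9848 = 9.1567
b = 9.2980*sin(10°) = 9.2980*0.17365 = 1.6146

9.1567 + 1.6146i


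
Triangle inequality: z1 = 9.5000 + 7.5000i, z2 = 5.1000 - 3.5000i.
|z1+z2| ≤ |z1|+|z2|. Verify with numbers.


|z1| = sqrt(9.5^2 + 7.5^2) = sqrt(146.5) = 12.1037
|z2| = sqrt(5.1^2 + (-3.5)^2) = sqrt(38.26) = 6.1855
z1+z2 = 14.6000 + 4.0000i
|z1+z2| = sqrt(229.16) = 15.1380
|z1|+|z2| = 12.1037 + 6.1855 = 18.2892

|z1+z2| = 15.1380 ≤ |z1|+|z2| = 18.2892 (verified)


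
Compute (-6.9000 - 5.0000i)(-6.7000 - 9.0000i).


Real = -6.9*(-6.7) - (-5)*(-9) = 46.23 - 45 = 1.23
Imag = -6.9*(-9) - (6.7)*(-5) = 62.1 + 33.5 = 95.6

1.2300 + 95.6000i


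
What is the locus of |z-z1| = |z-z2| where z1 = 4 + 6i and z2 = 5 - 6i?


Equal distances means the locus is the perpendicular bisector of z1 and z2.
Midpoint = ((4+5)/2, (6+(-6))/2) = (4.5000, 0)

Perpendicular bisector through (4.5000, 0)


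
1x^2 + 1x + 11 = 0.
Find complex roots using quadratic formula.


disc = 1^2 - 4*1*11 = 1 - 44 = -43
sqrt(|disc|) = sqrt(43) = 6.5574
Real part = -1/(2*1) = -0.5000
Imag part = 6.5574/(2*1) = 3.2787

-0.5000 ± 3.2787i


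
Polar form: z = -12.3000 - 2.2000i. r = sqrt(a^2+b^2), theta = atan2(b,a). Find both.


r = sqrt(151.29+4.84) = sqrt(156.13) = 12.4952
theta = atan2(-2.2, -12.3) = -169.8592 degrees

r = 12.4952, theta = -169.8592 degrees


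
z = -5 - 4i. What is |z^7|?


|z| = sqrt(25+16) = sqrt(41) = 6.4031
|z^7| = |z|^7 = (sqrt(41))^7 = 41^3 * sqrt(41) = 68921*sqrt(41)

|z^7| = 68921*sqrt(41) ≈ 441309.7256


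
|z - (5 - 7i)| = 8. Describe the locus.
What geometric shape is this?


|z - z0| = r is a circle with center z0 and radius r.
Center = (5, -7), radius = 8

Circle with center (5, -7) and radius 8


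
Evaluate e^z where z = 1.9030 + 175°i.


e^1.9030 = 6.7060
cos(175°) = -0.9962
sin(175°) = 0.08716
Real = 6.7060*(-0.9962) = -6.6805
Imag = 6.7060*0.08716 = 0.5845

-6.6805 + 0.5845i


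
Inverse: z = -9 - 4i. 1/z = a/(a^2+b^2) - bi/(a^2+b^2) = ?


|z|^2 = 81+16 = 97
1/z = (-9 + 4i)/97

1/z = -0.0928 + 0.0412i


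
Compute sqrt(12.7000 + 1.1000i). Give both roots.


|z| = sqrt(161.29+1.21) = 12.7475
sqrt((|z|+a)/2) = sqrt((12.7475+12.7)/2) = sqrt(12.7238) = 3.5670
sqrt((|z|-a)/2) = sqrt((12.7475-12.7)/2) = sqrt(0.0238) = 0.1542

±(3.5670 + 0.1542i) i.e. 3.5670 + 0.1542i and -3.5670 - 0.1542i


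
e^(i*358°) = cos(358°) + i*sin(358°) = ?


cos(358°) = 0.9994
sin(358°) = -0.0349

e^(i*358°) = 0.9994 - 0.0349i


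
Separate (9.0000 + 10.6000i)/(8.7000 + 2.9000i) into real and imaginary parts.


Multiply by conjugate: (9.0000 + 10.6000i)(8.7000 - 2.9000i) / (8.7^2 + 2.9^2)
Numerator real = 9*8.7 + 10.6*2.9 = 109.04
Numerator imag = 10.6*8.7 - 9*2.9 = 66.12
Denominator = 84.1
Re(z) = 109.04/84.1 = 1.2966
Im(z) = 66.12/84.1 = 0.7862

Re(z) = 1.2966, Im(z) = 0.7862


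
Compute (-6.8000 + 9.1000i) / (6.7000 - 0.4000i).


Conjugate of z2 = 6.7000 + 0.4000i
Numerator: (-6.8000 + 9.1000i)(6.7000 + 0.4000i) = -49.2000 + 58.2500i
Denominator: 6.7^2 + (-0.4)^2 = 45.05
Result = (-49.2000 + 58.2500i)/45.05

-1.0921 + 1.2930i


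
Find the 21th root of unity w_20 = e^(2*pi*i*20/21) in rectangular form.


Angle = 360*20/21 = 342.8571°
a = cos(342.8571°) = 0.9556
b = sin(342.8571°) = -0.2948

0.9556 - 0.2948i


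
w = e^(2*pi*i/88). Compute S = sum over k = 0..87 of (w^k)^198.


The roots are w_k = w^k with w = e^(2*pi*i/88), and (w^k)^198 = (w^198)^k.
So S = 1 + u + u^2 + ... + u^(87) with u = w^198.
198 = 2*88 + 22, so 198 is not a multiple of 88: u = (w^88)^2 * w^22 = w^22 ≠ 1 (w is a primitive 88th root), while u^88 = (w^88)^198 = 1.
Geometric series: S = (1 - u^88)/(1 - u) = (1 - 1)/(1 - u) = 0

S = 0


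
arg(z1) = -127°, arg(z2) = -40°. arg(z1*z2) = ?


arg(z1*z2) = -127° - 40° = -167°
Normalized to (-180°, 180°]: -167°

-167°


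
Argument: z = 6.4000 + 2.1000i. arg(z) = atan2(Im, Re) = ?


Re = 6.4, Im = 2.1
arg = atan2(2.1, 6.4) = 18.1660 degrees

arg(z) = 18.1660 degrees


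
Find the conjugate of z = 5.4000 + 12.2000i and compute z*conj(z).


z_bar = 5.4000 - 12.2000i
z*z_bar = 5.4^2 + 12.2^2 = 29.16 + 148.84 = 178

z_bar = 5.4000 - 12.2000i, z*z_bar = 178


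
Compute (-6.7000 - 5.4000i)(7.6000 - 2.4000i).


Real = -6.7*7.6 - (-5.4)*(-2.4) = -50.92 - 12.96 = -63.88
Imag = -6.7*(-2.4) + 7.6*(-5.4) = 16.08 - (41.04) = -24.96

-63.8800 - 24.9600i


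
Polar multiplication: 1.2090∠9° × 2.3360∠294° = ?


r = 1.2090 * 2.3360 = 2.8242
theta = 9° + 294° = 303° = 303° (mod 360)

2.8242 cis(303°)


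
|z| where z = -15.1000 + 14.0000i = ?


|z| = sqrt((-15.1)^2 + 14^2) = sqrt(228.01 + 196) = sqrt(424.01) = 20.5915

|z| = 20.5915


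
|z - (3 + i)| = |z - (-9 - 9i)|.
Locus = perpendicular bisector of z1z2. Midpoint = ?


Equal distances means the locus is the perpendicular bisector of z1 and z2.
Midpoint = ((3+(-9))/2, (1+(-9))/2) = (-3.0000, -4.0000)

Perpendicular bisector through (-3.0000, -4.0000)


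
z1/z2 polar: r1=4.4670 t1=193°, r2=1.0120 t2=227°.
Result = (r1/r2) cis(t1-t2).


r = 4.4670 / 1.0120 = 4.4140
theta = 193° - 227° = -34° = 326° (mod 360)

4.4140 cis(326°)
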